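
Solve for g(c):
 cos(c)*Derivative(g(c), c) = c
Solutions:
 g(c) = C1 + Integral(c/cos(c), c)


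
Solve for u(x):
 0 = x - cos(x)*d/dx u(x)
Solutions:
 u(x) = C1 + Integral(x/cos(x), x)


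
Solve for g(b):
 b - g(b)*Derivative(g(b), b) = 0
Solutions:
 g(b) = -sqrt(C1 + b^2)
 g(b) = sqrt(C1 + b^2)


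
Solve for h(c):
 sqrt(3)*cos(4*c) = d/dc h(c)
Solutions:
 h(c) = C1 + sqrt(3)*sin(4*c)/4


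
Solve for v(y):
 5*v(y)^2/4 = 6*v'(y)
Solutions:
 v(y) = -24/(C1 + 5*y)


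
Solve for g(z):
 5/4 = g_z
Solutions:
 g(z) = C1 + 5*z/4


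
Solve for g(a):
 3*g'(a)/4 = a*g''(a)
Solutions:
 g(a) = C1 + C2*a^(7/4)


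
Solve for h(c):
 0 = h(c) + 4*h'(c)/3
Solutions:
 h(c) = C1*exp(-3*c/4)


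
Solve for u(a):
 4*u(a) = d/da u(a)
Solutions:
 u(a) = C1*exp(4*a)


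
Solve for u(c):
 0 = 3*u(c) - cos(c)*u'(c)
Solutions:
 u(c) = C1*(sin(c) + 1)^(3/2)/(sin(c) - 1)^(3/2)


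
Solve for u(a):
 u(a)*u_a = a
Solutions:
 u(a) = -sqrt(C1 + a^2)
 u(a) = sqrt(C1 + a^2)


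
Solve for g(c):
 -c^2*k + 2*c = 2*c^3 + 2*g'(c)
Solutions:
 g(c) = C1 - c^4/4 - c^3*k/6 + c^2/2


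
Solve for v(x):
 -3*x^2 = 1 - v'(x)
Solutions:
 v(x) = C1 + x^3 + x


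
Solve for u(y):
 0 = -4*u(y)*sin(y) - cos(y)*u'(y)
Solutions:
 u(y) = C1*cos(y)^4


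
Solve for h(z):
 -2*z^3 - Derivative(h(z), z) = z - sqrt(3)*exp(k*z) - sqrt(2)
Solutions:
 h(z) = C1 - z^4/2 - z^2/2 + sqrt(2)*z + sqrt(3)*exp(k*z)/k


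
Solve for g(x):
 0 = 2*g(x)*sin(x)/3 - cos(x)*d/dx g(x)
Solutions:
 g(x) = C1/cos(x)^(2/3)


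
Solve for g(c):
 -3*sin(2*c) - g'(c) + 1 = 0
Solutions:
 g(c) = C1 + c + 3*cos(2*c)/2


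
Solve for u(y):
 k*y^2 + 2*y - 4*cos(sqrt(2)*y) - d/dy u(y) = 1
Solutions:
 u(y) = C1 + k*y^3/3 + y^2 - y - 2*sqrt(2)*sin(sqrt(2)*y)


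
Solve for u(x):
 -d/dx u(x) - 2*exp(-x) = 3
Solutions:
 u(x) = C1 - 3*x + 2*exp(-x)


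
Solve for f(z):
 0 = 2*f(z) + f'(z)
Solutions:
 f(z) = C1*exp(-2*z)


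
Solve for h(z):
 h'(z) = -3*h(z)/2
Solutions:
 h(z) = C1*exp(-3*z/2)


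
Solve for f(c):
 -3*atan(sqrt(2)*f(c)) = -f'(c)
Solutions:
 Integral(1/atan(sqrt(2)*_y), (_y, f(c))) = C1 + 3*c


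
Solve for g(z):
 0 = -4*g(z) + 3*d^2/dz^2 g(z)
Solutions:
 g(z) = C1*exp(-2*sqrt(3)*z/3) + C2*exp(2*sqrt(3)*z/3)


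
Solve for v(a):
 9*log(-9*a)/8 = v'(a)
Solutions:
 v(a) = C1 + 9*a*log(-a)/8 + 9*a*(-1 + 2*log(3))/8


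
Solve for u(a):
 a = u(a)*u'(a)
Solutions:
 u(a) = -sqrt(C1 + a^2)
 u(a) = sqrt(C1 + a^2)


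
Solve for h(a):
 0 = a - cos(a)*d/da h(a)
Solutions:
 h(a) = C1 + Integral(a/cos(a), a)


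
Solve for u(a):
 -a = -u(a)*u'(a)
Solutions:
 u(a) = -sqrt(C1 + a^2)
 u(a) = sqrt(C1 + a^2)


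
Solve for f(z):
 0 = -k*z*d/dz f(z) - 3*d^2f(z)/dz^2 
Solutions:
 f(z) = Piecewise((-sqrt(6)*sqrt(pi)*C1*erf(sqrt(6)*sqrt(k)*z/6)/(2*sqrt(k)) - C2, (k > 0) | (k < 0)), (-C1*z - C2, True))


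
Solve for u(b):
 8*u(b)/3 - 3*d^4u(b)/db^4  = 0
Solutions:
 u(b) = C1*exp(-2^(3/4)*sqrt(3)*b/3) + C2*exp(2^(3/4)*sqrt(3)*b/3) + C3*sin(2^(3/4)*sqrt(3)*b/3) + C4*cos(2^(3/4)*sqrt(3)*b/3)


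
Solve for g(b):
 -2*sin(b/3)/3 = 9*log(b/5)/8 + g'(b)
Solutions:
 g(b) = C1 - 9*b*log(b)/8 + 9*b/8 + 9*b*log(5)/8 + 2*cos(b/3)


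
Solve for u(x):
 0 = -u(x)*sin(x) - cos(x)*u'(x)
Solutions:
 u(x) = C1*cos(x)


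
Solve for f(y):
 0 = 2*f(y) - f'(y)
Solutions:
 f(y) = C1*exp(2*y)


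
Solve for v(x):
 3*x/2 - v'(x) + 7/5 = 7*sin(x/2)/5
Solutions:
 v(x) = C1 + 3*x^2/4 + 7*x/5 + 14*cos(x/2)/5


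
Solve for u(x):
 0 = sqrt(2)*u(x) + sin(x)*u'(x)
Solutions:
 u(x) = C1*(cos(x) + 1)^(sqrt(2)/2)/(cos(x) - 1)^(sqrt(2)/2)


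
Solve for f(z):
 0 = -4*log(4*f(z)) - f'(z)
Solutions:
 Integral(1/(log(_y) + 2*log(2)), (_y, f(z)))/4 = C1 - z


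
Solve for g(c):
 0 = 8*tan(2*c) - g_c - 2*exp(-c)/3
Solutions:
 g(c) = C1 + 2*log(tan(2*c)^2 + 1) + 2*exp(-c)/3


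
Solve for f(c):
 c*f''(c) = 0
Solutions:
 f(c) = C1 + C2*c


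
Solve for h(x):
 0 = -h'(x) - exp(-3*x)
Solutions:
 h(x) = C1 + exp(-3*x)/3


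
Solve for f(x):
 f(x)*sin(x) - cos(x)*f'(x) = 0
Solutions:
 f(x) = C1/cos(x)


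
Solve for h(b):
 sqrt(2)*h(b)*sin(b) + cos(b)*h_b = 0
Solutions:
 h(b) = C1*cos(b)^(sqrt(2))


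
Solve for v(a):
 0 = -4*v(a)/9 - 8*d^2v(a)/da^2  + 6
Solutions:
 v(a) = C1*sin(sqrt(2)*a/6) + C2*cos(sqrt(2)*a/6) + 27/2


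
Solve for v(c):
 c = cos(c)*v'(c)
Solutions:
 v(c) = C1 + Integral(c/cos(c), c)


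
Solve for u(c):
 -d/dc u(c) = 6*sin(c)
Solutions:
 u(c) = C1 + 6*cos(c)


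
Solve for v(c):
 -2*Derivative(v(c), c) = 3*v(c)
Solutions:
 v(c) = C1*exp(-3*c/2)


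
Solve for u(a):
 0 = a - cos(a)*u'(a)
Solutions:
 u(a) = C1 + Integral(a/cos(a), a)


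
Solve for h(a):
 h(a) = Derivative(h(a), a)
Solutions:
 h(a) = C1*exp(a)


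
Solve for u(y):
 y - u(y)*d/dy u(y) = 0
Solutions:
 u(y) = -sqrt(C1 + y^2)
 u(y) = sqrt(C1 + y^2)


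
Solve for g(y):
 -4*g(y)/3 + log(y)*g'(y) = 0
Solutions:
 g(y) = C1*exp(4*li(y)/3)


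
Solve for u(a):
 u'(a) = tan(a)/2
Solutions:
 u(a) = C1 - log(cos(a))/2


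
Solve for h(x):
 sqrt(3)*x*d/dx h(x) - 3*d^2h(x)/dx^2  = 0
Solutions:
 h(x) = C1 + C2*erfi(sqrt(2)*3^(3/4)*x/6)


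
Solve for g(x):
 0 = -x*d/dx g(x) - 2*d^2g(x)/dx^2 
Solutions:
 g(x) = C1 + C2*erf(x/2)


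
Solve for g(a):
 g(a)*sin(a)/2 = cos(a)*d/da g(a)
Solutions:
 g(a) = C1/sqrt(cos(a))


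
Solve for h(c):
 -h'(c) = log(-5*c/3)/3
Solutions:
 h(c) = C1 - c*log(-c)/3 + c*(-log(5) + 1 + log(3))/3


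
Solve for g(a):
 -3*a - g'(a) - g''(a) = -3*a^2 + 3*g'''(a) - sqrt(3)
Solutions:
 g(a) = C1 + a^3 - 9*a^2/2 - 9*a + sqrt(3)*a + (C2*sin(sqrt(11)*a/6) + C3*cos(sqrt(11)*a/6))*exp(-a/6)


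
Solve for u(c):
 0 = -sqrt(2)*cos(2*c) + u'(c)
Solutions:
 u(c) = C1 + sqrt(2)*sin(2*c)/2


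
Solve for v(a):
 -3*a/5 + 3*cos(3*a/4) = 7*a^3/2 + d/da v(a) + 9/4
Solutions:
 v(a) = C1 - 7*a^4/8 - 3*a^2/10 - 9*a/4 + 4*sin(3*a/4)


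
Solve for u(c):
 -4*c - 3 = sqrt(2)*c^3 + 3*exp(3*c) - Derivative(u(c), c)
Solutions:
 u(c) = C1 + sqrt(2)*c^4/4 + 2*c^2 + 3*c + exp(3*c)


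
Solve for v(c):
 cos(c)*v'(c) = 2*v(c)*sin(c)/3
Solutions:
 v(c) = C1/cos(c)^(2/3)


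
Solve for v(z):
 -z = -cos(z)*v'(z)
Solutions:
 v(z) = C1 + Integral(z/cos(z), z)


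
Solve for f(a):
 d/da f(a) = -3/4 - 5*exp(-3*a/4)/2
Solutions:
 f(a) = C1 - 3*a/4 + 10*exp(-3*a/4)/3


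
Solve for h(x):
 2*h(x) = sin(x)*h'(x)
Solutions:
 h(x) = C1*(cos(x) - 1)/(cos(x) + 1)


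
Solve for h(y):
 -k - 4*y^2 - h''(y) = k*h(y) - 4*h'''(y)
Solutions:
 h(y) = C1*exp(y*(-(-216*k + sqrt((216*k + 1)^2 - 1) - 1)^(1/3) + 1 - 1/(-216*k + sqrt((216*k + 1)^2 - 1) - 1)^(1/3))/12) + C2*exp(y*((-216*k + sqrt((216*k + 1)^2 - 1) - 1)^(1/3) - sqrt(3)*I*(-216*k + sqrt((216*k + 1)^2 - 1) - 1)^(1/3) + 2 - 4/((-1 + sqrt(3)*I)*(-216*k + sqrt((216*k + 1)^2 - 1) - 1)^(1/3)))/24) + C3*exp(y*((-216*k + sqrt((216*k + 1)^2 - 1) - 1)^(1/3) + sqrt(3)*I*(-216*k + sqrt((216*k + 1)^2 - 1) - 1)^(1/3) + 2 + 4/((1 + sqrt(3)*I)*(-216*k + sqrt((216*k + 1)^2 - 1) - 1)^(1/3)))/24) - 1 - 4*y^2/k + 8/k^2


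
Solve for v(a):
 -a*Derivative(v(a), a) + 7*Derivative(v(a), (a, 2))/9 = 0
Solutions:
 v(a) = C1 + C2*erfi(3*sqrt(14)*a/14)


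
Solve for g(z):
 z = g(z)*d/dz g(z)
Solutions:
 g(z) = -sqrt(C1 + z^2)
 g(z) = sqrt(C1 + z^2)


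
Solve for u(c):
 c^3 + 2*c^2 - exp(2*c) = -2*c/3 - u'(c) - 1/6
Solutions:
 u(c) = C1 - c^4/4 - 2*c^3/3 - c^2/3 - c/6 + exp(2*c)/2


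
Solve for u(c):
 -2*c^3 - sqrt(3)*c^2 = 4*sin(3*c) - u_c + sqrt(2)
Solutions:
 u(c) = C1 + c^4/2 + sqrt(3)*c^3/3 + sqrt(2)*c - 4*cos(3*c)/3


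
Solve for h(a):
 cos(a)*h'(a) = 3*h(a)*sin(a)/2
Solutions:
 h(a) = C1/cos(a)^(3/2)


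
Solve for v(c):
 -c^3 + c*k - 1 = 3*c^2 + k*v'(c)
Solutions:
 v(c) = C1 - c^4/(4*k) - c^3/k + c^2/2 - c/k


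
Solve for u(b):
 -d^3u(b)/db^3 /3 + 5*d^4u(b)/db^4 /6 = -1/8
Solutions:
 u(b) = C1 + C2*b + C3*b^2 + C4*exp(2*b/5) + b^3/16


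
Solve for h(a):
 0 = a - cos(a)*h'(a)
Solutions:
 h(a) = C1 + Integral(a/cos(a), a)


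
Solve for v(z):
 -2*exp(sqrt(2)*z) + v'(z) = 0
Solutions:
 v(z) = C1 + sqrt(2)*exp(sqrt(2)*z)


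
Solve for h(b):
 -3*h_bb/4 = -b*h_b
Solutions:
 h(b) = C1 + C2*erfi(sqrt(6)*b/3)


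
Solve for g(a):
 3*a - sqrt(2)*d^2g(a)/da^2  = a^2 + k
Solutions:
 g(a) = C1 + C2*a - sqrt(2)*a^4/24 + sqrt(2)*a^3/4 - sqrt(2)*a^2*k/4


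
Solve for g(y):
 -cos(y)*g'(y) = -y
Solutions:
 g(y) = C1 + Integral(y/cos(y), y)


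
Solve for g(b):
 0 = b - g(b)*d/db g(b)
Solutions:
 g(b) = -sqrt(C1 + b^2)
 g(b) = sqrt(C1 + b^2)


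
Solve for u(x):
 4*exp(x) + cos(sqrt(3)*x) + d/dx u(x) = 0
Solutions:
 u(x) = C1 - 4*exp(x) - sqrt(3)*sin(sqrt(3)*x)/3


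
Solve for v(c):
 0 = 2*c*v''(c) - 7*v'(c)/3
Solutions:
 v(c) = C1 + C2*c^(13/6)


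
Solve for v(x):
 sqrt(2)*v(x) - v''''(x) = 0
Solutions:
 v(x) = C1*exp(-2^(1/8)*x) + C2*exp(2^(1/8)*x) + C3*sin(2^(1/8)*x) + C4*cos(2^(1/8)*x)


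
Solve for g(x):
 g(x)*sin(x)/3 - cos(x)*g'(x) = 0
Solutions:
 g(x) = C1/cos(x)^(1/3)


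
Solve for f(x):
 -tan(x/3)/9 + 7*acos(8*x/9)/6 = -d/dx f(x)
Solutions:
 f(x) = C1 - 7*x*acos(8*x/9)/6 + 7*sqrt(81 - 64*x^2)/48 - log(cos(x/3))/3


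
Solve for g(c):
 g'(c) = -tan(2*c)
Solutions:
 g(c) = C1 + log(cos(2*c))/2


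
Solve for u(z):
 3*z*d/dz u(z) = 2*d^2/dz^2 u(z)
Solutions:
 u(z) = C1 + C2*erfi(sqrt(3)*z/2)


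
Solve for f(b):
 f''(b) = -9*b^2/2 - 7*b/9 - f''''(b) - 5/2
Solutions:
 f(b) = C1 + C2*b + C3*sin(b) + C4*cos(b) - 3*b^4/8 - 7*b^3/54 + 13*b^2/4


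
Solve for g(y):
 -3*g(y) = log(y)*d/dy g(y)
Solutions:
 g(y) = C1*exp(-3*li(y))


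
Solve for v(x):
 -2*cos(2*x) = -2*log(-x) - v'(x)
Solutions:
 v(x) = C1 - 2*x*log(-x) + 2*x + sin(2*x)


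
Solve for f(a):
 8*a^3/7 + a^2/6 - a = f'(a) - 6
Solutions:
 f(a) = C1 + 2*a^4/7 + a^3/18 - a^2/2 + 6*a


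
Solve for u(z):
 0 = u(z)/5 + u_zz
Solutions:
 u(z) = C1*sin(sqrt(5)*z/5) + C2*cos(sqrt(5)*z/5)


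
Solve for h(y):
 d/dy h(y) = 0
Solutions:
 h(y) = C1


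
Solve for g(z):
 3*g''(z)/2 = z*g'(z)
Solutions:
 g(z) = C1 + C2*erfi(sqrt(3)*z/3)


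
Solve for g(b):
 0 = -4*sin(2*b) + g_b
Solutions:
 g(b) = C1 - 2*cos(2*b)


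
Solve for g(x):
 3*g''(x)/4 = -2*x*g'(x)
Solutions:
 g(x) = C1 + C2*erf(2*sqrt(3)*x/3)


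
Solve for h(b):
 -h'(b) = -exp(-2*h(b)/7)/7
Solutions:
 h(b) = 7*log(-sqrt(C1 + b)) - 7*log(7) + 7*log(2)/2
 h(b) = 7*log(C1 + b)/2 - 7*log(7) + 7*log(2)/2


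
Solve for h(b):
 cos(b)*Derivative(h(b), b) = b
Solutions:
 h(b) = C1 + Integral(b/cos(b), b)


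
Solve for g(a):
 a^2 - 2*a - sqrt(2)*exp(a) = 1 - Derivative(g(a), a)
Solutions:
 g(a) = C1 - a^3/3 + a^2 + a + sqrt(2)*exp(a)


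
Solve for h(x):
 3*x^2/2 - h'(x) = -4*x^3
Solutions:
 h(x) = C1 + x^4 + x^3/2


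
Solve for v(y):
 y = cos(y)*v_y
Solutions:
 v(y) = C1 + Integral(y/cos(y), y)


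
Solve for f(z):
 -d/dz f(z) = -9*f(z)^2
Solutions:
 f(z) = -1/(C1 + 9*z)


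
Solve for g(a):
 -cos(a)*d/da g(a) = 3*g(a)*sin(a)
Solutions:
 g(a) = C1*cos(a)^3


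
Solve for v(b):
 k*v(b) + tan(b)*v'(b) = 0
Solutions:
 v(b) = C1*exp(-k*log(sin(b)))


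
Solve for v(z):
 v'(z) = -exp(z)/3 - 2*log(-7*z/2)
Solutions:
 v(z) = C1 - 2*z*log(-z) + 2*z*(-log(7) + log(2) + 1) - exp(z)/3


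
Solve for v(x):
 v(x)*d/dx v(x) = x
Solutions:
 v(x) = -sqrt(C1 + x^2)
 v(x) = sqrt(C1 + x^2)


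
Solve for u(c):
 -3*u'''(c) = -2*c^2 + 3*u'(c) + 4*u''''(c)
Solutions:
 u(c) = C1 + C2*exp(c*(-2 + (4*sqrt(39) + 25)^(-1/3) + (4*sqrt(39) + 25)^(1/3))/8)*sin(sqrt(3)*c*(-(4*sqrt(39) + 25)^(1/3) + (4*sqrt(39) + 25)^(-1/3))/8) + C3*exp(c*(-2 + (4*sqrt(39) + 25)^(-1/3) + (4*sqrt(39) + 25)^(1/3))/8)*cos(sqrt(3)*c*(-(4*sqrt(39) + 25)^(1/3) + (4*sqrt(39) + 25)^(-1/3))/8) + C4*exp(-c*((4*sqrt(39) + 25)^(-1/3) + 1 + (4*sqrt(39) + 25)^(1/3))/4) + 2*c^3/9 - 4*c/3


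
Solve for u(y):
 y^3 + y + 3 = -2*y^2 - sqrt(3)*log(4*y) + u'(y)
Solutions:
 u(y) = C1 + y^4/4 + 2*y^3/3 + y^2/2 + sqrt(3)*y*log(y) - sqrt(3)*y + 2*sqrt(3)*y*log(2) + 3*y


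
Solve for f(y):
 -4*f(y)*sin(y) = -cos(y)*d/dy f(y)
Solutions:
 f(y) = C1/cos(y)^4


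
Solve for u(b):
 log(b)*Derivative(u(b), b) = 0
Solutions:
 u(b) = C1


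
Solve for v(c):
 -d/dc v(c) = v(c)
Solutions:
 v(c) = C1*exp(-c)


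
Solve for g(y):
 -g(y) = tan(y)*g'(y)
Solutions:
 g(y) = C1/sin(y)


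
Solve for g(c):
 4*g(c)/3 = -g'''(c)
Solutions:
 g(c) = C3*exp(-6^(2/3)*c/3) + (C1*sin(2^(2/3)*3^(1/6)*c/2) + C2*cos(2^(2/3)*3^(1/6)*c/2))*exp(6^(2/3)*c/6)


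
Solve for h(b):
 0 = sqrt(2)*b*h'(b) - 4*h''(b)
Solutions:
 h(b) = C1 + C2*erfi(2^(3/4)*b/4)


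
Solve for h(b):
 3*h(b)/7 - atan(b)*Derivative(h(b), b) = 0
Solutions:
 h(b) = C1*exp(3*Integral(1/atan(b), b)/7)


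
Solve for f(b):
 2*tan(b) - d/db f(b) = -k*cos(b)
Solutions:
 f(b) = C1 + k*sin(b) - 2*log(cos(b))


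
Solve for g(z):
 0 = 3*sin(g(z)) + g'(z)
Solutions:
 g(z) = -acos((-C1 - exp(6*z))/(C1 - exp(6*z))) + 2*pi
 g(z) = acos((-C1 - exp(6*z))/(C1 - exp(6*z)))


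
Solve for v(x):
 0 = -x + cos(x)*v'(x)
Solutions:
 v(x) = C1 + Integral(x/cos(x), x)


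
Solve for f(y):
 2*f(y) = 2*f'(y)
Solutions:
 f(y) = C1*exp(y)


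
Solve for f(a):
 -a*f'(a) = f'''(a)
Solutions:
 f(a) = C1 + Integral(C2*airyai(-a) + C3*airybi(-a), a)


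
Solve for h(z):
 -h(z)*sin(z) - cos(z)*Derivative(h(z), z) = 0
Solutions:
 h(z) = C1*cos(z)


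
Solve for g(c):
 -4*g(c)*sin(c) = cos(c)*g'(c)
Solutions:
 g(c) = C1*cos(c)^4


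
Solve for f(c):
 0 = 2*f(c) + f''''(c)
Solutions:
 f(c) = (C1*sin(2^(3/4)*c/2) + C2*cos(2^(3/4)*c/2))*exp(-2^(3/4)*c/2) + (C3*sin(2^(3/4)*c/2) + C4*cos(2^(3/4)*c/2))*exp(2^(3/4)*c/2)


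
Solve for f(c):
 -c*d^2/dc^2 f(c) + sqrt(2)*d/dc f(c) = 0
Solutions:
 f(c) = C1 + C2*c^(1 + sqrt(2))


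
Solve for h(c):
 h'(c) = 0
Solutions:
 h(c) = C1


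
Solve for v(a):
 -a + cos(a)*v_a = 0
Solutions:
 v(a) = C1 + Integral(a/cos(a), a)


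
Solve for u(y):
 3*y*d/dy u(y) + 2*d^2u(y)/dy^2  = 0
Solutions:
 u(y) = C1 + C2*erf(sqrt(3)*y/2)


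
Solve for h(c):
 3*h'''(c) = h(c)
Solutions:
 h(c) = C3*exp(3^(2/3)*c/3) + (C1*sin(3^(1/6)*c/2) + C2*cos(3^(1/6)*c/2))*exp(-3^(2/3)*c/6)


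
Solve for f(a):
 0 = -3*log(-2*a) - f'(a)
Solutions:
 f(a) = C1 - 3*a*log(-a) + 3*a*(1 - log(2))


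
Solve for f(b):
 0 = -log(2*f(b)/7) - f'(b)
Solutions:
 Integral(1/(log(_y) - log(7) + log(2)), (_y, f(b))) = C1 - b


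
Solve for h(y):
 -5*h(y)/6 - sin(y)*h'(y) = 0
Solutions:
 h(y) = C1*(cos(y) + 1)^(5/12)/(cos(y) - 1)^(5/12)


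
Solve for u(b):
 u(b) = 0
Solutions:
 u(b) = 0


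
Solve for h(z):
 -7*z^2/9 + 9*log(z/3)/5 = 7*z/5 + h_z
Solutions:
 h(z) = C1 - 7*z^3/27 - 7*z^2/10 + 9*z*log(z)/5 - 9*z*log(3)/5 - 9*z/5


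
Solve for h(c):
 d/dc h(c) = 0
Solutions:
 h(c) = C1


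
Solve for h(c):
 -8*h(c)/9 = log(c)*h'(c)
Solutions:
 h(c) = C1*exp(-8*li(c)/9)


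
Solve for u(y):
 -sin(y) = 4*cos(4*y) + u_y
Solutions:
 u(y) = C1 - sin(4*y) + cos(y)


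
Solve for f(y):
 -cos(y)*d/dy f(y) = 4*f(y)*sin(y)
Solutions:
 f(y) = C1*cos(y)^4


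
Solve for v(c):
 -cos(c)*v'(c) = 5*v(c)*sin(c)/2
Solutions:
 v(c) = C1*cos(c)^(5/2)


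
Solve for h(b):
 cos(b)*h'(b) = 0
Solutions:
 h(b) = C1


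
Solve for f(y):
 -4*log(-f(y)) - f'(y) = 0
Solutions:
 -li(-f(y)) = C1 - 4*y


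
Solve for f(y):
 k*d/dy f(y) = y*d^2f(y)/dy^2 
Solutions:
 f(y) = C1 + y^(re(k) + 1)*(C2*sin(log(y)*Abs(im(k))) + C3*cos(log(y)*im(k)))


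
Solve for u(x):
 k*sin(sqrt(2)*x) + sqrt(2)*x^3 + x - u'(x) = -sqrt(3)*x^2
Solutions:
 u(x) = C1 - sqrt(2)*k*cos(sqrt(2)*x)/2 + sqrt(2)*x^4/4 + sqrt(3)*x^3/3 + x^2/2


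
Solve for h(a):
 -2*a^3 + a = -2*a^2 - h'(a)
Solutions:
 h(a) = C1 + a^4/2 - 2*a^3/3 - a^2/2


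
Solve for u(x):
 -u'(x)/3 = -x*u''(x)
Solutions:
 u(x) = C1 + C2*x^(4/3)


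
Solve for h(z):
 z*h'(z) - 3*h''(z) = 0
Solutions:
 h(z) = C1 + C2*erfi(sqrt(6)*z/6)


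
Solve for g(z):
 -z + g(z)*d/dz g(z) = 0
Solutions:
 g(z) = -sqrt(C1 + z^2)
 g(z) = sqrt(C1 + z^2)


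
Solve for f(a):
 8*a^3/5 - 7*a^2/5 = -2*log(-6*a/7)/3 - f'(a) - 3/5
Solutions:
 f(a) = C1 - 2*a^4/5 + 7*a^3/15 - 2*a*log(-a)/3 + a*(-10*log(6) + 1 + 10*log(7))/15


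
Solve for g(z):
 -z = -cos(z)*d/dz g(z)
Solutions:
 g(z) = C1 + Integral(z/cos(z), z)


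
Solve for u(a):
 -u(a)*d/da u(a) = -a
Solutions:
 u(a) = -sqrt(C1 + a^2)
 u(a) = sqrt(C1 + a^2)


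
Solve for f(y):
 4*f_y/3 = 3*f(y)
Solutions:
 f(y) = C1*exp(9*y/4)


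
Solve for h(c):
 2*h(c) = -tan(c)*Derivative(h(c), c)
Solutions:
 h(c) = C1/sin(c)^2


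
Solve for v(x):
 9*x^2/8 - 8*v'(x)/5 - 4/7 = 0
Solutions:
 v(x) = C1 + 15*x^3/64 - 5*x/14


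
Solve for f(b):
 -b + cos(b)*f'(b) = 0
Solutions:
 f(b) = C1 + Integral(b/cos(b), b)


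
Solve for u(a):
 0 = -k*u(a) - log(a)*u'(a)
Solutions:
 u(a) = C1*exp(-k*li(a))


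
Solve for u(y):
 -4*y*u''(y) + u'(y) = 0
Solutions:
 u(y) = C1 + C2*y^(5/4)


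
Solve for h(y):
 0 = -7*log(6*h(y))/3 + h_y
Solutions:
 -3*Integral(1/(log(_y) + log(6)), (_y, h(y)))/7 = C1 - y


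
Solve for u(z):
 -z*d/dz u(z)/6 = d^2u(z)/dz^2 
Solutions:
 u(z) = C1 + C2*erf(sqrt(3)*z/6)


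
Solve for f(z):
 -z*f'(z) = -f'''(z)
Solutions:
 f(z) = C1 + Integral(C2*airyai(z) + C3*airybi(z), z)


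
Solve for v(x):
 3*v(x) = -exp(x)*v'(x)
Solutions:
 v(x) = C1*exp(3*exp(-x))


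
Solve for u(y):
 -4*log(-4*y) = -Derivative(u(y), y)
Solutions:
 u(y) = C1 + 4*y*log(-y) + 4*y*(-1 + 2*log(2))


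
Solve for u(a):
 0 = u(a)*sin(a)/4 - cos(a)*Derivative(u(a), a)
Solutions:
 u(a) = C1/cos(a)^(1/4)


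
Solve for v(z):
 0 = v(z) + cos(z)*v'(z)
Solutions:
 v(z) = C1*sqrt(sin(z) - 1)/sqrt(sin(z) + 1)


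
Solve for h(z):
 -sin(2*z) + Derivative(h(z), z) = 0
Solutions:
 h(z) = C1 - cos(2*z)/2


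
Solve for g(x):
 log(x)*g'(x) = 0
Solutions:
 g(x) = C1


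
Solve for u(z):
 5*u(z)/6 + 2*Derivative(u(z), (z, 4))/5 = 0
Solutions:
 u(z) = (C1*sin(3^(3/4)*sqrt(5)*z/6) + C2*cos(3^(3/4)*sqrt(5)*z/6))*exp(-3^(3/4)*sqrt(5)*z/6) + (C3*sin(3^(3/4)*sqrt(5)*z/6) + C4*cos(3^(3/4)*sqrt(5)*z/6))*exp(3^(3/4)*sqrt(5)*z/6)


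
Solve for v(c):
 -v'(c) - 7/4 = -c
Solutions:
 v(c) = C1 + c^2/2 - 7*c/4


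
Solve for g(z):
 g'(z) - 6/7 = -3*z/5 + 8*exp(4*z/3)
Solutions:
 g(z) = C1 - 3*z^2/10 + 6*z/7 + 6*exp(4*z/3)


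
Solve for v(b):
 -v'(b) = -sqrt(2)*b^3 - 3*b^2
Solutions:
 v(b) = C1 + sqrt(2)*b^4/4 + b^3


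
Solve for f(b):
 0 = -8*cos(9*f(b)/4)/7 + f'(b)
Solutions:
 -8*b/7 - 2*log(sin(9*f(b)/4) - 1)/9 + 2*log(sin(9*f(b)/4) + 1)/9 = C1


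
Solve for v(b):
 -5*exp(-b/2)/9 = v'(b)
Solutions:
 v(b) = C1 + 10*exp(-b/2)/9


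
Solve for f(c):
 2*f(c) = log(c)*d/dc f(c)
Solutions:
 f(c) = C1*exp(2*li(c))


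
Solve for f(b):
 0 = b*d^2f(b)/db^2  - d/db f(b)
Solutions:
 f(b) = C1 + C2*b^2


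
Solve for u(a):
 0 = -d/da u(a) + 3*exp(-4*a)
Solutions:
 u(a) = C1 - 3*exp(-4*a)/4


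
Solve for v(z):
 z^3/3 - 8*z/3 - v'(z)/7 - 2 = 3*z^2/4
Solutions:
 v(z) = C1 + 7*z^4/12 - 7*z^3/4 - 28*z^2/3 - 14*z


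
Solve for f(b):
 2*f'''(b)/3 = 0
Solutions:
 f(b) = C1 + C2*b + C3*b^2


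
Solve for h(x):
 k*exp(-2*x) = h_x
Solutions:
 h(x) = C1 - k*exp(-2*x)/2


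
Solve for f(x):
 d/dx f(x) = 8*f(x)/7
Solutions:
 f(x) = C1*exp(8*x/7)


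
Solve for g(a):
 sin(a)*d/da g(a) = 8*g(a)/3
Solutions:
 g(a) = C1*(cos(a) - 1)^(4/3)/(cos(a) + 1)^(4/3)


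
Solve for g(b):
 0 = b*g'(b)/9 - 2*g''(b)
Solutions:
 g(b) = C1 + C2*erfi(b/6)


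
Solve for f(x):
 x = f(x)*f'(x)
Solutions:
 f(x) = -sqrt(C1 + x^2)
 f(x) = sqrt(C1 + x^2)


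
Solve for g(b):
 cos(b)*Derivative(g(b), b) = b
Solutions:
 g(b) = C1 + Integral(b/cos(b), b)


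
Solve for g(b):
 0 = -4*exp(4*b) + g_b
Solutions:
 g(b) = C1 + exp(4*b)


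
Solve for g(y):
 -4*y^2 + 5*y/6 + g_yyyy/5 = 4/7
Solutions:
 g(y) = C1 + C2*y + C3*y^2 + C4*y^3 + y^6/18 - 5*y^5/144 + 5*y^4/42


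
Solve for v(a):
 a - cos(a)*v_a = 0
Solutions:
 v(a) = C1 + Integral(a/cos(a), a)


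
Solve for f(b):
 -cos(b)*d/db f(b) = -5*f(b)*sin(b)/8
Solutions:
 f(b) = C1/cos(b)^(5/8)


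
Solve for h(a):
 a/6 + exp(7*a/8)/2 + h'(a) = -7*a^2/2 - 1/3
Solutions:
 h(a) = C1 - 7*a^3/6 - a^2/12 - a/3 - 4*exp(7*a/8)/7


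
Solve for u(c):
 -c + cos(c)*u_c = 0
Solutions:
 u(c) = C1 + Integral(c/cos(c), c)


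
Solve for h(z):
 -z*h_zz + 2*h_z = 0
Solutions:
 h(z) = C1 + C2*z^3


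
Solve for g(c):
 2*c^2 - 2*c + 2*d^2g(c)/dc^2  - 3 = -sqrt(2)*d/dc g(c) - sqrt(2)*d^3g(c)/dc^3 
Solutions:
 g(c) = C1 - sqrt(2)*c^3/3 + sqrt(2)*c^2/2 + 2*c^2 - 2*c - sqrt(2)*c/2 + (C2*sin(sqrt(2)*c/2) + C3*cos(sqrt(2)*c/2))*exp(-sqrt(2)*c/2)


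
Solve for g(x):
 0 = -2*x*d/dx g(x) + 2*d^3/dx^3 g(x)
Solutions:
 g(x) = C1 + Integral(C2*airyai(x) + C3*airybi(x), x)


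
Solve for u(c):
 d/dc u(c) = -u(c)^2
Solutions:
 u(c) = 1/(C1 + c)


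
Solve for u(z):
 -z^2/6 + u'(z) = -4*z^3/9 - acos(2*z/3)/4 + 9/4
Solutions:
 u(z) = C1 - z^4/9 + z^3/18 - z*acos(2*z/3)/4 + 9*z/4 + sqrt(9 - 4*z^2)/8


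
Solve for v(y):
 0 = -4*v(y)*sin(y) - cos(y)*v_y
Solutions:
 v(y) = C1*cos(y)^4


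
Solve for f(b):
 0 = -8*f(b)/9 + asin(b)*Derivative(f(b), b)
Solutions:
 f(b) = C1*exp(8*Integral(1/asin(b), b)/9)


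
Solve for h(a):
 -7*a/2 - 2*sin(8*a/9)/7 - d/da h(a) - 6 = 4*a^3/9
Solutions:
 h(a) = C1 - a^4/9 - 7*a^2/4 - 6*a + 9*cos(8*a/9)/28


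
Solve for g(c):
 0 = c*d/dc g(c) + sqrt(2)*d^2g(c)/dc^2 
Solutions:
 g(c) = C1 + C2*erf(2^(1/4)*c/2)


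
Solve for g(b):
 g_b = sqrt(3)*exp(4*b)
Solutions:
 g(b) = C1 + sqrt(3)*exp(4*b)/4


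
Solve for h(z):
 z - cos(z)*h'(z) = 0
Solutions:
 h(z) = C1 + Integral(z/cos(z), z)


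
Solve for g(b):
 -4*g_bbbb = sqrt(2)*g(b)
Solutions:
 g(b) = (C1*sin(2^(1/8)*b/2) + C2*cos(2^(1/8)*b/2))*exp(-2^(1/8)*b/2) + (C3*sin(2^(1/8)*b/2) + C4*cos(2^(1/8)*b/2))*exp(2^(1/8)*b/2)


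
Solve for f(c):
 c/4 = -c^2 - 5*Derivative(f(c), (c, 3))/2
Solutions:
 f(c) = C1 + C2*c + C3*c^2 - c^5/150 - c^4/240


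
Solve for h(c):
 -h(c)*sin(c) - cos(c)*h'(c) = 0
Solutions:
 h(c) = C1*cos(c)


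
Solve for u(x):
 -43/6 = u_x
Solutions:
 u(x) = C1 - 43*x/6


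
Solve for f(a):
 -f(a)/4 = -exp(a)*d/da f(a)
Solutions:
 f(a) = C1*exp(-exp(-a)/4)


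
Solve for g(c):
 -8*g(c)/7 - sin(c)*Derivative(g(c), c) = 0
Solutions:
 g(c) = C1*(cos(c) + 1)^(4/7)/(cos(c) - 1)^(4/7)


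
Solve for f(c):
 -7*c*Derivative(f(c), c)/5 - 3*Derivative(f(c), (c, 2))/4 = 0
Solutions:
 f(c) = C1 + C2*erf(sqrt(210)*c/15)


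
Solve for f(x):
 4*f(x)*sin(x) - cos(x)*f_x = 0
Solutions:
 f(x) = C1/cos(x)^4


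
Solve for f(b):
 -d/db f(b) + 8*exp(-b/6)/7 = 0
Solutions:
 f(b) = C1 - 48*exp(-b/6)/7


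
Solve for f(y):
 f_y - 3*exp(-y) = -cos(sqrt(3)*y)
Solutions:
 f(y) = C1 - sqrt(3)*sin(sqrt(3)*y)/3 - 3*exp(-y)


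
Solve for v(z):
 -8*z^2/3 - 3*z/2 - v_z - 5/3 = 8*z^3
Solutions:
 v(z) = C1 - 2*z^4 - 8*z^3/9 - 3*z^2/4 - 5*z/3


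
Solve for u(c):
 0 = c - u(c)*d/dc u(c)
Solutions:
 u(c) = -sqrt(C1 + c^2)
 u(c) = sqrt(C1 + c^2)


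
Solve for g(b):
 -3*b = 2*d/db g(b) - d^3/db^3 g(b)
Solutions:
 g(b) = C1 + C2*exp(-sqrt(2)*b) + C3*exp(sqrt(2)*b) - 3*b^2/4


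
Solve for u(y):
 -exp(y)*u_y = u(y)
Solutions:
 u(y) = C1*exp(exp(-y))


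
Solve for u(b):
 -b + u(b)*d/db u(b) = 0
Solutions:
 u(b) = -sqrt(C1 + b^2)
 u(b) = sqrt(C1 + b^2)


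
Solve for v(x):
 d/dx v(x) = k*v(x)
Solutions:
 v(x) = C1*exp(k*x)


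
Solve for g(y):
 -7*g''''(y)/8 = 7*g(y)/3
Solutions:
 g(y) = (C1*sin(2^(1/4)*3^(3/4)*y/3) + C2*cos(2^(1/4)*3^(3/4)*y/3))*exp(-2^(1/4)*3^(3/4)*y/3) + (C3*sin(2^(1/4)*3^(3/4)*y/3) + C4*cos(2^(1/4)*3^(3/4)*y/3))*exp(2^(1/4)*3^(3/4)*y/3)


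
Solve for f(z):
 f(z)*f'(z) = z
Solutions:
 f(z) = -sqrt(C1 + z^2)
 f(z) = sqrt(C1 + z^2)


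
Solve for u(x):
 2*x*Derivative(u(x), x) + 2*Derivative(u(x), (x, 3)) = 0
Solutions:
 u(x) = C1 + Integral(C2*airyai(-x) + C3*airybi(-x), x)


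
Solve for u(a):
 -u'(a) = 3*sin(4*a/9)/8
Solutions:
 u(a) = C1 + 27*cos(4*a/9)/32


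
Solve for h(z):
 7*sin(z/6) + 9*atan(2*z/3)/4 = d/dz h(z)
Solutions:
 h(z) = C1 + 9*z*atan(2*z/3)/4 - 27*log(4*z^2 + 9)/16 - 42*cos(z/6)


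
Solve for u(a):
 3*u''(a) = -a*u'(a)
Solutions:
 u(a) = C1 + C2*erf(sqrt(6)*a/6)


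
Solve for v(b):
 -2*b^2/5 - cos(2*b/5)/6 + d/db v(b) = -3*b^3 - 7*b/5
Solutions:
 v(b) = C1 - 3*b^4/4 + 2*b^3/15 - 7*b^2/10 + 5*sin(2*b/5)/12


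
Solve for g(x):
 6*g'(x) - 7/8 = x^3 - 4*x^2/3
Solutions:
 g(x) = C1 + x^4/24 - 2*x^3/27 + 7*x/48


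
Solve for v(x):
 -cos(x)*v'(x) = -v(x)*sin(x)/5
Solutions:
 v(x) = C1/cos(x)^(1/5)


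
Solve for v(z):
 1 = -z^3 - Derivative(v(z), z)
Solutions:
 v(z) = C1 - z^4/4 - z


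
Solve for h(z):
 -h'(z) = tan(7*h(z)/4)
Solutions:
 h(z) = -4*asin(C1*exp(-7*z/4))/7 + 4*pi/7
 h(z) = 4*asin(C1*exp(-7*z/4))/7


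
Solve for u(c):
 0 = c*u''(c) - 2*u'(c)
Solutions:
 u(c) = C1 + C2*c^3


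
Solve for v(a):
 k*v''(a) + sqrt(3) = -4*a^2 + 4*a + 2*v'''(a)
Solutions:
 v(a) = C1 + C2*a + C3*exp(a*k/2) - a^4/(3*k) + 2*a^3*(1 - 4/k)/(3*k) + a^2*(-sqrt(3)/2 + 4/k - 16/k^2)/k


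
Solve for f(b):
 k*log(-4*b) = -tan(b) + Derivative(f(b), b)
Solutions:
 f(b) = C1 + b*k*(log(-b) - 1) + 2*b*k*log(2) - log(cos(b))


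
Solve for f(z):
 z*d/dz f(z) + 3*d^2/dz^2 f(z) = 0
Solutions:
 f(z) = C1 + C2*erf(sqrt(6)*z/6)


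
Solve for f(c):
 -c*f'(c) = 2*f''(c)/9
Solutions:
 f(c) = C1 + C2*erf(3*c/2)


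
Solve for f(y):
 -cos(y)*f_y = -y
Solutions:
 f(y) = C1 + Integral(y/cos(y), y)


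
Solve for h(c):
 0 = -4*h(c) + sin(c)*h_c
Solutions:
 h(c) = C1*(cos(c)^2 - 2*cos(c) + 1)/(cos(c)^2 + 2*cos(c) + 1)


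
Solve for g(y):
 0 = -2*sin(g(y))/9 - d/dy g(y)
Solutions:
 2*y/9 + log(cos(g(y)) - 1)/2 - log(cos(g(y)) + 1)/2 = C1


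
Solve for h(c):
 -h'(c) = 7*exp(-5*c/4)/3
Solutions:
 h(c) = C1 + 28*exp(-5*c/4)/15


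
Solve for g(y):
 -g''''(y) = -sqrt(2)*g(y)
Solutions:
 g(y) = C1*exp(-2^(1/8)*y) + C2*exp(2^(1/8)*y) + C3*sin(2^(1/8)*y) + C4*cos(2^(1/8)*y)


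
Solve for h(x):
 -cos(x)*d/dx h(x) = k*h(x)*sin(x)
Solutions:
 h(x) = C1*exp(k*log(cos(x)))


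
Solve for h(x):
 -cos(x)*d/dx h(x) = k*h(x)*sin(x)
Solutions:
 h(x) = C1*exp(k*log(cos(x)))


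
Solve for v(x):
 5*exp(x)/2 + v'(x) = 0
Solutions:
 v(x) = C1 - 5*exp(x)/2


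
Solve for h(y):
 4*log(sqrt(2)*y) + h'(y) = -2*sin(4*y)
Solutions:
 h(y) = C1 - 4*y*log(y) - 2*y*log(2) + 4*y + cos(4*y)/2


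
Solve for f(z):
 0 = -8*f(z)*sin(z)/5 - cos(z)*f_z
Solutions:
 f(z) = C1*cos(z)^(8/5)


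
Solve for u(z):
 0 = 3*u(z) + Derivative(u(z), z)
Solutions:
 u(z) = C1*exp(-3*z)


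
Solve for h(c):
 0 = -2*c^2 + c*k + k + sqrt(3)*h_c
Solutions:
 h(c) = C1 + 2*sqrt(3)*c^3/9 - sqrt(3)*c^2*k/6 - sqrt(3)*c*k/3


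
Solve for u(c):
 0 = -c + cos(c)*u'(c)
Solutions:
 u(c) = C1 + Integral(c/cos(c), c)


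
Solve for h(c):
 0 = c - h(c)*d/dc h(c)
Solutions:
 h(c) = -sqrt(C1 + c^2)
 h(c) = sqrt(C1 + c^2)


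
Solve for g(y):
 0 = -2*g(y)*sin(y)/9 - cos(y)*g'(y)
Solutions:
 g(y) = C1*cos(y)^(2/9)


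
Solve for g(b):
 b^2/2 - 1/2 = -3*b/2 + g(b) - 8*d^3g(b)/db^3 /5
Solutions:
 g(b) = C3*exp(5^(1/3)*b/2) + b^2/2 + 3*b/2 + (C1*sin(sqrt(3)*5^(1/3)*b/4) + C2*cos(sqrt(3)*5^(1/3)*b/4))*exp(-5^(1/3)*b/4) - 1/2


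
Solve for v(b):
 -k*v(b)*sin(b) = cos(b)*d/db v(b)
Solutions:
 v(b) = C1*exp(k*log(cos(b)))


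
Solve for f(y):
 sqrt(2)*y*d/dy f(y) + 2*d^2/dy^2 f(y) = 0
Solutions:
 f(y) = C1 + C2*erf(2^(1/4)*y/2)


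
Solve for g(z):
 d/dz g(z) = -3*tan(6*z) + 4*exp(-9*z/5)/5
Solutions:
 g(z) = C1 - log(tan(6*z)^2 + 1)/4 - 4*exp(-9*z/5)/9


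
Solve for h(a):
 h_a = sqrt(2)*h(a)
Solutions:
 h(a) = C1*exp(sqrt(2)*a)


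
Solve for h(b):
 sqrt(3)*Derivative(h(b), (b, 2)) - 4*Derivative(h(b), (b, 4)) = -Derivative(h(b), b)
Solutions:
 h(b) = C1 + C2*exp(-b*(3^(5/6)/(sqrt(9 - sqrt(3)) + 3)^(1/3) + 3^(2/3)*(sqrt(9 - sqrt(3)) + 3)^(1/3))/12)*sin(b*(-3^(1/6)*(sqrt(9 - sqrt(3)) + 3)^(1/3) + 3^(1/3)/(sqrt(9 - sqrt(3)) + 3)^(1/3))/4) + C3*exp(-b*(3^(5/6)/(sqrt(9 - sqrt(3)) + 3)^(1/3) + 3^(2/3)*(sqrt(9 - sqrt(3)) + 3)^(1/3))/12)*cos(b*(-3^(1/6)*(sqrt(9 - sqrt(3)) + 3)^(1/3) + 3^(1/3)/(sqrt(9 - sqrt(3)) + 3)^(1/3))/4) + C4*exp(b*(3^(5/6)/(sqrt(9 - sqrt(3)) + 3)^(1/3) + 3^(2/3)*(sqrt(9 - sqrt(3)) + 3)^(1/3))/6)


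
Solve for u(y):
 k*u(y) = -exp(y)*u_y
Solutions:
 u(y) = C1*exp(k*exp(-y))


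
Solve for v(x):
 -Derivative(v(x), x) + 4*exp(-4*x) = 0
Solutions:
 v(x) = C1 - exp(-4*x)


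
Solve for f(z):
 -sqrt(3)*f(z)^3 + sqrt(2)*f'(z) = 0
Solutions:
 f(z) = -sqrt(-1/(C1 + sqrt(6)*z))
 f(z) = sqrt(-1/(C1 + sqrt(6)*z))


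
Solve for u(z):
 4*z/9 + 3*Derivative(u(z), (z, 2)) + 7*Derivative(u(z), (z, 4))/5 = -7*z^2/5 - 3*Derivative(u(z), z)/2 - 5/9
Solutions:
 u(z) = C1 + C2*exp(-70^(1/3)*z*(-(21 + sqrt(1001))^(1/3) + 2*70^(1/3)/(21 + sqrt(1001))^(1/3))/28)*sin(sqrt(3)*70^(1/3)*z*(2*70^(1/3)/(21 + sqrt(1001))^(1/3) + (21 + sqrt(1001))^(1/3))/28) + C3*exp(-70^(1/3)*z*(-(21 + sqrt(1001))^(1/3) + 2*70^(1/3)/(21 + sqrt(1001))^(1/3))/28)*cos(sqrt(3)*70^(1/3)*z*(2*70^(1/3)/(21 + sqrt(1001))^(1/3) + (21 + sqrt(1001))^(1/3))/28) + C4*exp(70^(1/3)*z*(-(21 + sqrt(1001))^(1/3) + 2*70^(1/3)/(21 + sqrt(1001))^(1/3))/14) - 14*z^3/45 + 232*z^2/135 - 326*z/45


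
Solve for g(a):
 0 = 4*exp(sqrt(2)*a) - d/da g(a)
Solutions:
 g(a) = C1 + 2*sqrt(2)*exp(sqrt(2)*a)


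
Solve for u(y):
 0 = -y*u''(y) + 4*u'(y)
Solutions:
 u(y) = C1 + C2*y^5


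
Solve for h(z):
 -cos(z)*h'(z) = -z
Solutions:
 h(z) = C1 + Integral(z/cos(z), z)


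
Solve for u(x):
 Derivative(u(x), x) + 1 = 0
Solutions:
 u(x) = C1 - x


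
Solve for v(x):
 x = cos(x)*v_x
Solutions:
 v(x) = C1 + Integral(x/cos(x), x)


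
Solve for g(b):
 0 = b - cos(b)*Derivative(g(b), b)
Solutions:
 g(b) = C1 + Integral(b/cos(b), b)


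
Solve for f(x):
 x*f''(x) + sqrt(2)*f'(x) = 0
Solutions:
 f(x) = C1 + C2*x^(1 - sqrt(2))


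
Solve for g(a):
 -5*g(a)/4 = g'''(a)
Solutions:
 g(a) = C3*exp(-10^(1/3)*a/2) + (C1*sin(10^(1/3)*sqrt(3)*a/4) + C2*cos(10^(1/3)*sqrt(3)*a/4))*exp(10^(1/3)*a/4)


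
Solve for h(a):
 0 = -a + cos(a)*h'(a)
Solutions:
 h(a) = C1 + Integral(a/cos(a), a)


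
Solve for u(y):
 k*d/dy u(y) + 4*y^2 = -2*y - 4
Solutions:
 u(y) = C1 - 4*y^3/(3*k) - y^2/k - 4*y/k


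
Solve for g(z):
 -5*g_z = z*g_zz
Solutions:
 g(z) = C1 + C2/z^4


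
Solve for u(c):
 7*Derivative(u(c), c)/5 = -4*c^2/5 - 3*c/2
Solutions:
 u(c) = C1 - 4*c^3/21 - 15*c^2/28


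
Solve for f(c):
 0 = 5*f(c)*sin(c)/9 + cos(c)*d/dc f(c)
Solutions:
 f(c) = C1*cos(c)^(5/9)


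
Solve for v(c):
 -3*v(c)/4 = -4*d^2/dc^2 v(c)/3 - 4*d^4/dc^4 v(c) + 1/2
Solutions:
 v(c) = C1*exp(-sqrt(3)*c*sqrt(-2 + sqrt(31))/6) + C2*exp(sqrt(3)*c*sqrt(-2 + sqrt(31))/6) + C3*sin(sqrt(3)*c*sqrt(2 + sqrt(31))/6) + C4*cos(sqrt(3)*c*sqrt(2 + sqrt(31))/6) - 2/3


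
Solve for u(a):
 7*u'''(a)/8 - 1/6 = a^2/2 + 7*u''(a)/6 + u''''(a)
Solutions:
 u(a) = C1 + C2*a - a^4/28 - 3*a^3/28 + 43*a^2/784 + (C3*sin(sqrt(2247)*a/48) + C4*cos(sqrt(2247)*a/48))*exp(7*a/16)


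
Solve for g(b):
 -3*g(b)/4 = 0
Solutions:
 g(b) = 0


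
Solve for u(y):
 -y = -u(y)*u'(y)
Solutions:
 u(y) = -sqrt(C1 + y^2)
 u(y) = sqrt(C1 + y^2)


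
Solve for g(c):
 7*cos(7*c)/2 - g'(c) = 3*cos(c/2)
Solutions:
 g(c) = C1 - 6*sin(c/2) + sin(7*c)/2


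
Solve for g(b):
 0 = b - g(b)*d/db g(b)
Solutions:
 g(b) = -sqrt(C1 + b^2)
 g(b) = sqrt(C1 + b^2)


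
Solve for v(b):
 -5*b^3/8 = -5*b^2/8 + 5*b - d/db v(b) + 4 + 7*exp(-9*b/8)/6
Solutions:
 v(b) = C1 + 5*b^4/32 - 5*b^3/24 + 5*b^2/2 + 4*b - 28*exp(-9*b/8)/27


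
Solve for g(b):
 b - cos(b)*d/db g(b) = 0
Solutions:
 g(b) = C1 + Integral(b/cos(b), b)


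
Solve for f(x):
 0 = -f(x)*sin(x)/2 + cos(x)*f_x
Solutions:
 f(x) = C1/sqrt(cos(x))


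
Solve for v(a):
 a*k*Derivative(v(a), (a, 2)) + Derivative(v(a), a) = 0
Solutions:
 v(a) = C1 + a^(((re(k) - 1)*re(k) + im(k)^2)/(re(k)^2 + im(k)^2))*(C2*sin(log(a)*Abs(im(k))/(re(k)^2 + im(k)^2)) + C3*cos(log(a)*im(k)/(re(k)^2 + im(k)^2)))


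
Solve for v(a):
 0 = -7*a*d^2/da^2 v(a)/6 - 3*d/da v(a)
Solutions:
 v(a) = C1 + C2/a^(11/7)


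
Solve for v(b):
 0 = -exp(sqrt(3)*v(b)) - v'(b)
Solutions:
 v(b) = sqrt(3)*(2*log(1/(C1 + b)) - log(3))/6


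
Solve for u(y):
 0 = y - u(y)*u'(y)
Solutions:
 u(y) = -sqrt(C1 + y^2)
 u(y) = sqrt(C1 + y^2)


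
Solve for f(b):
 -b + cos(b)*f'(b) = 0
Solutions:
 f(b) = C1 + Integral(b/cos(b), b)


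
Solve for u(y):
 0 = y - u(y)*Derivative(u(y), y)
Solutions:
 u(y) = -sqrt(C1 + y^2)
 u(y) = sqrt(C1 + y^2)


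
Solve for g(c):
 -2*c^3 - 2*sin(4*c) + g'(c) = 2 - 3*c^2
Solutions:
 g(c) = C1 + c^4/2 - c^3 + 2*c - cos(4*c)/2


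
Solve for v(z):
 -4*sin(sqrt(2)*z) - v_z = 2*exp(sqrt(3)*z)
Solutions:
 v(z) = C1 - 2*sqrt(3)*exp(sqrt(3)*z)/3 + 2*sqrt(2)*cos(sqrt(2)*z)


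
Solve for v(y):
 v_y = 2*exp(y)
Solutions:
 v(y) = C1 + 2*exp(y)


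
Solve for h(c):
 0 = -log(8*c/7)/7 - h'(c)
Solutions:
 h(c) = C1 - c*log(c)/7 - 3*c*log(2)/7 + c/7 + c*log(7)/7


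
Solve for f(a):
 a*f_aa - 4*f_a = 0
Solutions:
 f(a) = C1 + C2*a^5


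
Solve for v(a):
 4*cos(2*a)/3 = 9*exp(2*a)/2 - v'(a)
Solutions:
 v(a) = C1 + 9*exp(2*a)/4 - 2*sin(2*a)/3


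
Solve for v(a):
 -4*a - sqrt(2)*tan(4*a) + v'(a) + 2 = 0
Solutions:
 v(a) = C1 + 2*a^2 - 2*a - sqrt(2)*log(cos(4*a))/4


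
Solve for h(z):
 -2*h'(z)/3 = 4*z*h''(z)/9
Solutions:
 h(z) = C1 + C2/sqrt(z)


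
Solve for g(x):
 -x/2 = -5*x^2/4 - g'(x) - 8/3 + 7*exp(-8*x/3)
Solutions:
 g(x) = C1 - 5*x^3/12 + x^2/4 - 8*x/3 - 21*exp(-8*x/3)/8


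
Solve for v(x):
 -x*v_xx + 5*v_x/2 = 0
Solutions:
 v(x) = C1 + C2*x^(7/2)


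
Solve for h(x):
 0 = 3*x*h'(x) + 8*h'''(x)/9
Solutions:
 h(x) = C1 + Integral(C2*airyai(-3*x/2) + C3*airybi(-3*x/2), x)


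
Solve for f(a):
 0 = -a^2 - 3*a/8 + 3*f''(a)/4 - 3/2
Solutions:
 f(a) = C1 + C2*a + a^4/9 + a^3/12 + a^2


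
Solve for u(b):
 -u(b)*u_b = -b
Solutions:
 u(b) = -sqrt(C1 + b^2)
 u(b) = sqrt(C1 + b^2)


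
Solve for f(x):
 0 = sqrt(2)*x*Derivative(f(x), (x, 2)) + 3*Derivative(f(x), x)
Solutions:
 f(x) = C1 + C2*x^(1 - 3*sqrt(2)/2)


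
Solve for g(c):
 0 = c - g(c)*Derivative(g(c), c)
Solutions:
 g(c) = -sqrt(C1 + c^2)
 g(c) = sqrt(C1 + c^2)


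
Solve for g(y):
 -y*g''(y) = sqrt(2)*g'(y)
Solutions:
 g(y) = C1 + C2*y^(1 - sqrt(2))


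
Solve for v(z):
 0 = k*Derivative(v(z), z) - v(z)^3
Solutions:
 v(z) = -sqrt(2)*sqrt(-k/(C1*k + z))/2
 v(z) = sqrt(2)*sqrt(-k/(C1*k + z))/2


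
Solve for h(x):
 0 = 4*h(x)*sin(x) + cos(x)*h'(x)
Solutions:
 h(x) = C1*cos(x)^4


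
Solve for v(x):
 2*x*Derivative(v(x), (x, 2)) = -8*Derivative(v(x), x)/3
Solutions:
 v(x) = C1 + C2/x^(1/3)


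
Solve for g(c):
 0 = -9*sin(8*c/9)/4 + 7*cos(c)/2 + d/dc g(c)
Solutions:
 g(c) = C1 - 7*sin(c)/2 - 81*cos(8*c/9)/32


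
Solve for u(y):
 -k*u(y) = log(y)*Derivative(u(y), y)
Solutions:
 u(y) = C1*exp(-k*li(y))


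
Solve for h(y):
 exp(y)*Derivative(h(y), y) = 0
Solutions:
 h(y) = C1


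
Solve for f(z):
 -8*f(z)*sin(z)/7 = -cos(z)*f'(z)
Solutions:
 f(z) = C1/cos(z)^(8/7)


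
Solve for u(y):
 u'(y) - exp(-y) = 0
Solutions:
 u(y) = C1 - exp(-y)


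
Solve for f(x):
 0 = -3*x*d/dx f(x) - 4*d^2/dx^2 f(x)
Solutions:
 f(x) = C1 + C2*erf(sqrt(6)*x/4)


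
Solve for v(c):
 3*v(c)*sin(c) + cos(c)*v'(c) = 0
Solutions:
 v(c) = C1*cos(c)^3


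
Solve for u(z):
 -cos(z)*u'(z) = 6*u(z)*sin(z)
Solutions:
 u(z) = C1*cos(z)^6


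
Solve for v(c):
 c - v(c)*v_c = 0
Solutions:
 v(c) = -sqrt(C1 + c^2)
 v(c) = sqrt(C1 + c^2)


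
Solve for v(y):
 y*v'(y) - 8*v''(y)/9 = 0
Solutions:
 v(y) = C1 + C2*erfi(3*y/4)


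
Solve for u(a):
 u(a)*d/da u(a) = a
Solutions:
 u(a) = -sqrt(C1 + a^2)
 u(a) = sqrt(C1 + a^2)


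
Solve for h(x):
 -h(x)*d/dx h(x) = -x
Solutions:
 h(x) = -sqrt(C1 + x^2)
 h(x) = sqrt(C1 + x^2)


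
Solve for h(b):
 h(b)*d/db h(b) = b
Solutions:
 h(b) = -sqrt(C1 + b^2)
 h(b) = sqrt(C1 + b^2)


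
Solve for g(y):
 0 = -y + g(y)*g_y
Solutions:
 g(y) = -sqrt(C1 + y^2)
 g(y) = sqrt(C1 + y^2)


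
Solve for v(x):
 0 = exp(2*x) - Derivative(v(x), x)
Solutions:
 v(x) = C1 + exp(2*x)/2


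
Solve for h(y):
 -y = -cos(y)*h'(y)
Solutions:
 h(y) = C1 + Integral(y/cos(y), y)


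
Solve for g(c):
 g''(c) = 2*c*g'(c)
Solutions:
 g(c) = C1 + C2*erfi(c)


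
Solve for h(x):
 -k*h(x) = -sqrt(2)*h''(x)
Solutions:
 h(x) = C1*exp(-2^(3/4)*sqrt(k)*x/2) + C2*exp(2^(3/4)*sqrt(k)*x/2)


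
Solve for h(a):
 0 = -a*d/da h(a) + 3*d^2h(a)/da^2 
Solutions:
 h(a) = C1 + C2*erfi(sqrt(6)*a/6)


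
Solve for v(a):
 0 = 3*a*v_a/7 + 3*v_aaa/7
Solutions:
 v(a) = C1 + Integral(C2*airyai(-a) + C3*airybi(-a), a)


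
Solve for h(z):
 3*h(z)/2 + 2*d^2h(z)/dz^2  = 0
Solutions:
 h(z) = C1*sin(sqrt(3)*z/2) + C2*cos(sqrt(3)*z/2)


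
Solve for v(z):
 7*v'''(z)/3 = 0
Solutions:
 v(z) = C1 + C2*z + C3*z^2


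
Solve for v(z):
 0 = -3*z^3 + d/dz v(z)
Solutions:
 v(z) = C1 + 3*z^4/4


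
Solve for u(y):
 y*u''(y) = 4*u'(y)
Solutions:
 u(y) = C1 + C2*y^5


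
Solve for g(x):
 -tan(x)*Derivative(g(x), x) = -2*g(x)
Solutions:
 g(x) = C1*sin(x)^2


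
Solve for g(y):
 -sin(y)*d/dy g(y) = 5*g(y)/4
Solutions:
 g(y) = C1*(cos(y) + 1)^(5/8)/(cos(y) - 1)^(5/8)


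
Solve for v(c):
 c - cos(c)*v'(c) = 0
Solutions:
 v(c) = C1 + Integral(c/cos(c), c)


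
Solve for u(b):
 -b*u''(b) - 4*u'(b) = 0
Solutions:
 u(b) = C1 + C2/b^3


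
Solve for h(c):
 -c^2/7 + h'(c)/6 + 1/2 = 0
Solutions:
 h(c) = C1 + 2*c^3/7 - 3*c


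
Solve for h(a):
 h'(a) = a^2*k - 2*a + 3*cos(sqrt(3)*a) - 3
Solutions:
 h(a) = C1 + a^3*k/3 - a^2 - 3*a + sqrt(3)*sin(sqrt(3)*a)


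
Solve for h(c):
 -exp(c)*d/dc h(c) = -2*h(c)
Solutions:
 h(c) = C1*exp(-2*exp(-c))


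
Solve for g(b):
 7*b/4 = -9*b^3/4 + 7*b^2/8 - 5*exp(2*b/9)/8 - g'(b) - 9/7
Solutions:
 g(b) = C1 - 9*b^4/16 + 7*b^3/24 - 7*b^2/8 - 9*b/7 - 45*exp(2*b/9)/16


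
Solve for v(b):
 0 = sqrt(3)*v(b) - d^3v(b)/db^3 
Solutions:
 v(b) = C3*exp(3^(1/6)*b) + (C1*sin(3^(2/3)*b/2) + C2*cos(3^(2/3)*b/2))*exp(-3^(1/6)*b/2)


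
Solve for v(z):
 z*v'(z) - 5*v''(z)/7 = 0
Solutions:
 v(z) = C1 + C2*erfi(sqrt(70)*z/10)
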